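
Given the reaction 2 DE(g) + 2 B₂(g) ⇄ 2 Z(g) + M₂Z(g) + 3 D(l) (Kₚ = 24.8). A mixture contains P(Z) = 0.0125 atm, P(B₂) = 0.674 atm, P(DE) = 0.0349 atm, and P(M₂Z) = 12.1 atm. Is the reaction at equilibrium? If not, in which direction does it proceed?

in the forward direction

(D is a pure liquid — omitted from Qₚ.)
Qₚ = P(Z)²·P(M₂Z) / (P(DE)²·P(B₂)²) = (0.0125)²·(12.1) / ((0.0349)²·(0.674)²) = 3.42
Qₚ = 3.42 < Kₚ = 24.8, so the forward reaction proceeds.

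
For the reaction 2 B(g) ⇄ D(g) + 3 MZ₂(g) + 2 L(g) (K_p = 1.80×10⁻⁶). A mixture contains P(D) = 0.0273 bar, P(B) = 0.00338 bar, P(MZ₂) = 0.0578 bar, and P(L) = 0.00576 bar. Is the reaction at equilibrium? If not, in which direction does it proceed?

Q_p = P(D)·P(MZ₂)³·P(L)² / P(B)² = (0.0273)·(0.0578)³·(0.00576)² / (0.00338)² = 1.53×10⁻⁵
Q_p = 1.53×10⁻⁵ > K_p = 1.80×10⁻⁶, so the reverse reaction proceeds.

to the left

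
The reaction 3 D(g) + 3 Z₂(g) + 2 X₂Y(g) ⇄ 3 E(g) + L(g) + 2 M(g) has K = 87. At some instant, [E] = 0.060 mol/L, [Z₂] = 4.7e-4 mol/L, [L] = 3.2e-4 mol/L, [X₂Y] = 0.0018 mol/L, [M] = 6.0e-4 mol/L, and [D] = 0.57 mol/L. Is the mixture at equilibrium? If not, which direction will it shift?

no; Q > K, reaction proceeds in reverse

Q = [E]³·[L]·[M]² / ([D]³·[Z₂]³·[X₂Y]²) = (0.060)³·(3.2e-4)·(6.0e-4)² / ((0.57)³·(4.7e-4)³·(0.0018)²) = 400
Q = 400 > K = 87: net reverse reaction.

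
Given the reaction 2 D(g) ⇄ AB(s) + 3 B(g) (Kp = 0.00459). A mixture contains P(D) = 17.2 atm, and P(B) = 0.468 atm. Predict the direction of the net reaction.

(AB is a pure solid — omitted from Qp.)
Qp = P(B)³ / P(D)² = (0.468)³ / (17.2)² = 3.46e-4
Qp = 3.46e-4 < Kp = 0.00459, so the forward reaction proceeds.

in the forward direction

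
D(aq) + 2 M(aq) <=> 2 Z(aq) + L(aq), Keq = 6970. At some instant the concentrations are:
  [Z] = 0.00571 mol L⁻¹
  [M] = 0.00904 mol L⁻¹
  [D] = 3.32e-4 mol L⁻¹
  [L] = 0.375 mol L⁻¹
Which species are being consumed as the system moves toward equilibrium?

Q = [Z]²·[L] / ([D]·[M]²) = (0.00571)²·(0.375) / ((3.32e-4)·(0.00904)²) = 451
Q = 451 < Keq = 6970: net forward reaction.

D, M (reactants)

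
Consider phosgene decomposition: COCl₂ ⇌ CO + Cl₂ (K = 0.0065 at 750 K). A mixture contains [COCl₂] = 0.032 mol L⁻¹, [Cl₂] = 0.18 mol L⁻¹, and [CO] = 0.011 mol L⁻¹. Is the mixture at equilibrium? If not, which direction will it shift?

no; Q > K, reaction proceeds in reverse

Q = [CO]·[Cl₂] / [COCl₂] = (0.011)·(0.18) / (0.032) = 0.062
Q = 0.062 > K = 0.0065: net reverse reaction.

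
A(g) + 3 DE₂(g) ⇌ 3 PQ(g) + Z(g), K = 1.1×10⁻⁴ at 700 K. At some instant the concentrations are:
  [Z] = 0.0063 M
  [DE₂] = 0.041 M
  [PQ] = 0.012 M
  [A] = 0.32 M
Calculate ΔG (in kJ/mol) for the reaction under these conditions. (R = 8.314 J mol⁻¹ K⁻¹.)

ΔG = 8.74 kJ/mol

Q = [PQ]³·[Z] / ([A]·[DE₂]³) = (0.012)³·(0.0063) / ((0.32)·(0.041)³) = 4.94×10⁻⁴
ΔG = RT ln(Q/K) = (8.314 J mol⁻¹ K⁻¹)(700 K) × ln(4.94×10⁻⁴/1.1×10⁻⁴)
   = (5.820 kJ/mol)(1.502) = 8.74 kJ/mol
ΔG > 0, so the forward reaction is non-spontaneous (proceeds in reverse).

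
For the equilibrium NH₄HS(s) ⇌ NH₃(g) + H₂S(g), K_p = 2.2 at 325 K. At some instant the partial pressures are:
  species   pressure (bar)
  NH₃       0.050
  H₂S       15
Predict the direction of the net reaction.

in the forward direction

(NH₄HS is a pure solid — omitted from Q_p.)
Q_p = P(NH₃)·P(H₂S) = (0.050)·(15) = 0.75
Q_p = 0.75 < K_p = 2.2, so the forward reaction proceeds.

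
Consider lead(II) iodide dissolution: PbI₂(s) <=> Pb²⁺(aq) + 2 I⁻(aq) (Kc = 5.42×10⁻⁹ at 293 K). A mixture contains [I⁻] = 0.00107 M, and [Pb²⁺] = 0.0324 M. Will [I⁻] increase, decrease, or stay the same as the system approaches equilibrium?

decrease

(PbI₂ is a pure solid — omitted from Qc.)
Qc = [Pb²⁺]·[I⁻]² = (0.0324)·(0.00107)² = 3.71×10⁻⁸
Qc = 3.71×10⁻⁸ > Kc = 5.42×10⁻⁹: net reverse reaction.
I⁻ is a product, so it decreases.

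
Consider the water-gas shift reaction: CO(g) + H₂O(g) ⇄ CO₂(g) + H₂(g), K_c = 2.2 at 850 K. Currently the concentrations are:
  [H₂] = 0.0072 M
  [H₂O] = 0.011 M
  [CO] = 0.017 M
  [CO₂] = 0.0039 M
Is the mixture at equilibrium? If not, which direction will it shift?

no; Q < K, reaction proceeds forward

Q_c = [CO₂]·[H₂] / ([CO]·[H₂O]) = (0.0039)·(0.0072) / ((0.017)·(0.011)) = 0.15
Q_c = 0.15 < K_c = 2.2: net forward reaction.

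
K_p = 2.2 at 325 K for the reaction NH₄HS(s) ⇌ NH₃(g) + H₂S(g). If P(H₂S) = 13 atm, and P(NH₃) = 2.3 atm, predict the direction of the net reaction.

to the left

(NH₄HS is a pure solid — omitted from Q_p.)
Q_p = P(NH₃)·P(H₂S) = (2.3)·(13) = 30
Q_p = 30 > K_p = 2.2, so the reverse reaction proceeds.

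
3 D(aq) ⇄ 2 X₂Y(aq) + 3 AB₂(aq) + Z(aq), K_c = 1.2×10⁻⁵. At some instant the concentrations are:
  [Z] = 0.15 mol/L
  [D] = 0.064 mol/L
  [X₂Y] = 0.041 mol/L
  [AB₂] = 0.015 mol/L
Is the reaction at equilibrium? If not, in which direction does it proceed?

Q_c = [X₂Y]²·[AB₂]³·[Z] / [D]³ = (0.041)²·(0.015)³·(0.15) / (0.064)³ = 3.2×10⁻⁶
Q_c = 3.2×10⁻⁶ < K_c = 1.2×10⁻⁵, so the forward reaction proceeds.

in the forward direction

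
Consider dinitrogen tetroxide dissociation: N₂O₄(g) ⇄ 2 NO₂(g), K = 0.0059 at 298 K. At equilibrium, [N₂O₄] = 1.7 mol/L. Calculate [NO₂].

[NO₂] = 0.10 mol/L

At equilibrium, K = [NO₂]² / [N₂O₄] = 0.0059.
([NO₂])² / (1.7) = 0.0059
[NO₂]² = 0.0100 ⇒ [NO₂] = 0.10 mol/L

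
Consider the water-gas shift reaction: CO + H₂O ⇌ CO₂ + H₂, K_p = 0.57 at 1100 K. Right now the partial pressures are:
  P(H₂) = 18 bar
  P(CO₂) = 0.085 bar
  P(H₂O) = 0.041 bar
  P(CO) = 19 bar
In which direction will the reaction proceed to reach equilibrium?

Q_p = P(CO₂)·P(H₂) / (P(CO)·P(H₂O)) = (0.085)·(18) / ((19)·(0.041)) = 2.0
Q_p = 2.0 > K_p = 0.57, so the reverse reaction proceeds.

toward reactants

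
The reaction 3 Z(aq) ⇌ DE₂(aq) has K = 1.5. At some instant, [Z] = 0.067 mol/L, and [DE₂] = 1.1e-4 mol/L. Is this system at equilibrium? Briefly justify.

no; Q < K, reaction proceeds forward

Q = [DE₂] / [Z]³ = (1.1e-4) / (0.067)³ = 0.37
Q = 0.37 < K = 1.5: net forward reaction.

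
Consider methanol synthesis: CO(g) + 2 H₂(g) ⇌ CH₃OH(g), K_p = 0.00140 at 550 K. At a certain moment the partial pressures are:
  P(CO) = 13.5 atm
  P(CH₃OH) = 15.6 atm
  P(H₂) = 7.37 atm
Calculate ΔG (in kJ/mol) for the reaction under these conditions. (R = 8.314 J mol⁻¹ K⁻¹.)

ΔG = 12.4 kJ/mol

Q_p = P(CH₃OH) / (P(CO)·P(H₂)²) = (15.6) / ((13.5)·(7.37)²) = 0.0213
ΔG = RT ln(Q_p/K_p) = (8.314 J mol⁻¹ K⁻¹)(550 K) × ln(0.0213/0.00140)
   = (4.573 kJ/mol)(2.722) = 12.4 kJ/mol
ΔG > 0, so the forward reaction is non-spontaneous (proceeds in reverse).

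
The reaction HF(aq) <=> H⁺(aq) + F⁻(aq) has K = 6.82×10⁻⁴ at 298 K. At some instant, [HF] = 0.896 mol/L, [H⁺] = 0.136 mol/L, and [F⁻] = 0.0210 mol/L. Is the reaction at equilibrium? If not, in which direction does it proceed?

Q = [H⁺]·[F⁻] / [HF] = (0.136)·(0.0210) / (0.896) = 0.00319
Q = 0.00319 > K = 6.82×10⁻⁴, so the reverse reaction proceeds.

to the left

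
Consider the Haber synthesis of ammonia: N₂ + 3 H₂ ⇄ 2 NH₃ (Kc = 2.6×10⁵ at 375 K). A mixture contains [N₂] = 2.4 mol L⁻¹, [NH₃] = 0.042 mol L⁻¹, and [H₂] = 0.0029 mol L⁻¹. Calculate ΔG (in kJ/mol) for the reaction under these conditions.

ΔG = -6.72 kJ/mol

Qc = [NH₃]² / ([N₂]·[H₂]³) = (0.042)² / ((2.4)·(0.0029)³) = 30100
ΔG = RT ln(Qc/Kc) = (8.314 J mol⁻¹ K⁻¹)(375 K) × ln(30100/2.6×10⁵)
   = (3.118 kJ/mol)(-2.156) = -6.72 kJ/mol
ΔG < 0, so the forward reaction is spontaneous (proceeds forward).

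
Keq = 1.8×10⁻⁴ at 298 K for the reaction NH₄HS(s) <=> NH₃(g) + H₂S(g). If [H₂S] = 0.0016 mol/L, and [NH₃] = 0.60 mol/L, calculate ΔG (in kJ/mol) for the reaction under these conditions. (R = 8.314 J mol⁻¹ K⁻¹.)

(NH₄HS is a pure solid — omitted from Q.)
Q = [NH₃]·[H₂S] = (0.60)·(0.0016) = 9.60×10⁻⁴
ΔG = RT ln(Q/Keq) = (8.314 J mol⁻¹ K⁻¹)(298 K) × ln(9.60×10⁻⁴/1.8×10⁻⁴)
   = (2.478 kJ/mol)(1.674) = 4.15 kJ/mol
ΔG > 0, so the forward reaction is non-spontaneous (proceeds in reverse).

ΔG = 4.15 kJ/mol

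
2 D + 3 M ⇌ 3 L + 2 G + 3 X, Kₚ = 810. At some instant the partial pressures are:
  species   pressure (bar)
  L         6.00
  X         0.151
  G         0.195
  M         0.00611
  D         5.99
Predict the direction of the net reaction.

Qₚ = P(L)³·P(G)²·P(X)³ / (P(D)²·P(M)³) = (6.00)³·(0.195)²·(0.151)³ / ((5.99)²·(0.00611)³) = 3460
Qₚ = 3460 > Kₚ = 810, so the reverse reaction proceeds.

in the reverse direction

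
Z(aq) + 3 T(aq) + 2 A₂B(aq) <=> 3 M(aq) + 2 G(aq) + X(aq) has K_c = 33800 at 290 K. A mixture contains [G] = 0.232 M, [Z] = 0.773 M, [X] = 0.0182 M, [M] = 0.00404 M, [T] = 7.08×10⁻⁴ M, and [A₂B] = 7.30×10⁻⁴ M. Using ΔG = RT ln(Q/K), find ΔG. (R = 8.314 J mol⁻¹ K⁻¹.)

ΔG = 6.20 kJ/mol

Q_c = [M]³·[G]²·[X] / ([Z]·[T]³·[A₂B]²) = (0.00404)³·(0.232)²·(0.0182) / ((0.773)·(7.08×10⁻⁴)³·(7.30×10⁻⁴)²) = 4.42×10⁵
ΔG = RT ln(Q_c/K_c) = (8.314 J mol⁻¹ K⁻¹)(290 K) × ln(4.42×10⁵/33800)
   = (2.411 kJ/mol)(2.571) = 6.20 kJ/mol
ΔG > 0, so the forward reaction is non-spontaneous (proceeds in reverse).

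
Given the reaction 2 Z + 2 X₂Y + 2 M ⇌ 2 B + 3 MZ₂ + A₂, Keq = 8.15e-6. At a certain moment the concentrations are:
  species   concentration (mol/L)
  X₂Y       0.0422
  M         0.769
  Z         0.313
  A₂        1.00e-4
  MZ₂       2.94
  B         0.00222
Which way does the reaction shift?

to the left

Q = [B]²·[MZ₂]³·[A₂] / ([Z]²·[X₂Y]²·[M]²) = (0.00222)²·(2.94)³·(1.00e-4) / ((0.313)²·(0.0422)²·(0.769)²) = 1.21e-4
Q = 1.21e-4 > Keq = 8.15e-6, so the reverse reaction proceeds.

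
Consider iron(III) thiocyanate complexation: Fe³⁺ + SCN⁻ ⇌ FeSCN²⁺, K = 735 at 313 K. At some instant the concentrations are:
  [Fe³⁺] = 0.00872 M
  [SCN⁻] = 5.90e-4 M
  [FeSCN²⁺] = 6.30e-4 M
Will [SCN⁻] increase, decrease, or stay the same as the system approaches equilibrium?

Q = [FeSCN²⁺] / ([Fe³⁺]·[SCN⁻]) = (6.30e-4) / ((0.00872)·(5.90e-4)) = 122
Q = 122 < K = 735: net forward reaction.
SCN⁻ is a reactant, so it decreases.

decrease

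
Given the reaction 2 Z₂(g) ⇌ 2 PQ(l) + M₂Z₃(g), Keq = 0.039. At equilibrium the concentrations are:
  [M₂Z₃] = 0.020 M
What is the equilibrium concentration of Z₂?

(PQ is a pure liquid — omitted from Keq.)
At equilibrium, Keq = [M₂Z₃] / [Z₂]² = 0.039.
(0.020) / ([Z₂])² = 0.039
[Z₂]² = 0.513 ⇒ [Z₂] = 0.72 M

[Z₂] = 0.72 M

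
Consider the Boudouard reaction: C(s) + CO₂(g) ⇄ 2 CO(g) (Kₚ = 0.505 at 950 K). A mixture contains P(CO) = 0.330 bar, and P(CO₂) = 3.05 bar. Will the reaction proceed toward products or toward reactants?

forward (toward products)

(C is a pure solid — omitted from Qₚ.)
Qₚ = P(CO)² / P(CO₂) = (0.330)² / (3.05) = 0.0357
Qₚ = 0.0357 < Kₚ = 0.505, so the forward reaction proceeds.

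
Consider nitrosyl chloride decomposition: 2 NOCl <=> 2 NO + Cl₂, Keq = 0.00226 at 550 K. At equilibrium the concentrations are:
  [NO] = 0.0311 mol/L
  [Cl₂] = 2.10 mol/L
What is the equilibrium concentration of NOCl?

At equilibrium, Keq = [NO]²·[Cl₂] / [NOCl]² = 0.00226.
(0.0311)²·(2.10) / ([NOCl])² = 0.00226
[NOCl]² = 0.899 ⇒ [NOCl] = 0.948 mol/L

[NOCl] = 0.948 mol/L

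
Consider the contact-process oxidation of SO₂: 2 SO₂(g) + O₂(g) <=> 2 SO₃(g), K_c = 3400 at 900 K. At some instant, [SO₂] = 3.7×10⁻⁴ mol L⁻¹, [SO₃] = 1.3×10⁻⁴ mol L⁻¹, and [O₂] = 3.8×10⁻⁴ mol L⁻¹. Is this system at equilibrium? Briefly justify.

no; Q < K, reaction proceeds forward

Q_c = [SO₃]² / ([SO₂]²·[O₂]) = (1.3×10⁻⁴)² / ((3.7×10⁻⁴)²·(3.8×10⁻⁴)) = 320
Q_c = 320 < K_c = 3400: net forward reaction.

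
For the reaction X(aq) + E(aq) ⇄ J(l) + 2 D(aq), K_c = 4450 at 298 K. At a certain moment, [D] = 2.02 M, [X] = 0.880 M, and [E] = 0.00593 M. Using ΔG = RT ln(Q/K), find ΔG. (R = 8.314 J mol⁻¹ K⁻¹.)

(J is a pure liquid — omitted from Q_c.)
Q_c = [D]² / ([X]·[E]) = (2.02)² / ((0.880)·(0.00593)) = 782
ΔG = RT ln(Q_c/K_c) = (8.314 J mol⁻¹ K⁻¹)(298 K) × ln(782/4450)
   = (2.478 kJ/mol)(-1.739) = -4.31 kJ/mol
ΔG < 0, so the forward reaction is spontaneous (proceeds forward).

ΔG = -4.31 kJ/mol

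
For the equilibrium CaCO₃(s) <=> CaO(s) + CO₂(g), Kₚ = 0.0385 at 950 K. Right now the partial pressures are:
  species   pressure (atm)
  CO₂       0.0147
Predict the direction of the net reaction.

(CaCO₃, CaO are pure solids — omitted from Qₚ.)
Qₚ = P(CO₂) = 0.0147
Qₚ = 0.0147 < Kₚ = 0.0385, so the forward reaction proceeds.

toward products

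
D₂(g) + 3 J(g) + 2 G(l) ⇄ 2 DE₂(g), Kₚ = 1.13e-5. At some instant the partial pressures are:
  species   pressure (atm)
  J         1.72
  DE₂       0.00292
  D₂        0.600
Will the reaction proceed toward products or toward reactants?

(G is a pure liquid — omitted from Qₚ.)
Qₚ = P(DE₂)² / (P(D₂)·P(J)³) = (0.00292)² / ((0.600)·(1.72)³) = 2.79e-6
Qₚ = 2.79e-6 < Kₚ = 1.13e-5, so the forward reaction proceeds.

to the right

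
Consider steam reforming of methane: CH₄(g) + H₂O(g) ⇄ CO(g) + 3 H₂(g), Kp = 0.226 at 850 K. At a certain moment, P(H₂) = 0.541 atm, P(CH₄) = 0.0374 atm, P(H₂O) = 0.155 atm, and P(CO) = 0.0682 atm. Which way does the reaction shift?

reverse (toward reactants)

Qp = P(CO)·P(H₂)³ / (P(CH₄)·P(H₂O)) = (0.0682)·(0.541)³ / ((0.0374)·(0.155)) = 1.86
Qp = 1.86 > Kp = 0.226, so the reverse reaction proceeds.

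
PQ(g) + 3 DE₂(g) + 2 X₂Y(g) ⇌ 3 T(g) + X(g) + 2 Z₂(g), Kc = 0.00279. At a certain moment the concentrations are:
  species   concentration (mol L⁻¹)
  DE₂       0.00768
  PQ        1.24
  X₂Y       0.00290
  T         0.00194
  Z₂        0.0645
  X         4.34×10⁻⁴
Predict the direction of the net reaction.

Qc = [T]³·[X]·[Z₂]² / ([PQ]·[DE₂]³·[X₂Y]²) = (0.00194)³·(4.34×10⁻⁴)·(0.0645)² / ((1.24)·(0.00768)³·(0.00290)²) = 0.00279
Qc = 0.00279 = Kc, so the system is already at equilibrium.

neither direction; the system is at equilibrium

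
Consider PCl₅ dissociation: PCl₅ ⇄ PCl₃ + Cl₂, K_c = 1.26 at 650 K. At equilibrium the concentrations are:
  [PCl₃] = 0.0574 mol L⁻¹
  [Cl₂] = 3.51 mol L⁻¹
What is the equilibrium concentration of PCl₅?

At equilibrium, K_c = [PCl₃]·[Cl₂] / [PCl₅] = 1.26.
(0.0574)·(3.51) / ([PCl₅]) = 1.26
[PCl₅] = 0.160 mol L⁻¹

[PCl₅] = 0.160 mol L⁻¹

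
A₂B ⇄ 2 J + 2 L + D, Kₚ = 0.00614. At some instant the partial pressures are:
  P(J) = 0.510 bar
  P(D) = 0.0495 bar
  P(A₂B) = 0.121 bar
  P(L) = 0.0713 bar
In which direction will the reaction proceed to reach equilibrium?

to the right

Qₚ = P(J)²·P(L)²·P(D) / P(A₂B) = (0.510)²·(0.0713)²·(0.0495) / (0.121) = 5.41×10⁻⁴
Qₚ = 5.41×10⁻⁴ < Kₚ = 0.00614, so the forward reaction proceeds.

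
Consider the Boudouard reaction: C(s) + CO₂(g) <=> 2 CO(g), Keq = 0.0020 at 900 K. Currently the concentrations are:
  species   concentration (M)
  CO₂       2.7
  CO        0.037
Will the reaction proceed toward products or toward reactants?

in the forward direction

(C is a pure solid — omitted from Q.)
Q = [CO]² / [CO₂] = (0.037)² / (2.7) = 5.1×10⁻⁴
Q = 5.1×10⁻⁴ < Keq = 0.0020, so the forward reaction proceeds.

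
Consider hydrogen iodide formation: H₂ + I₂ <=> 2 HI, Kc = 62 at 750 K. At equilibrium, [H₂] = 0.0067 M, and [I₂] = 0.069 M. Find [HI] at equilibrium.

At equilibrium, Kc = [HI]² / ([H₂]·[I₂]) = 62.
([HI])² / ((0.0067)·(0.069)) = 62
[HI]² = 0.0287 ⇒ [HI] = 0.17 M

[HI] = 0.17 M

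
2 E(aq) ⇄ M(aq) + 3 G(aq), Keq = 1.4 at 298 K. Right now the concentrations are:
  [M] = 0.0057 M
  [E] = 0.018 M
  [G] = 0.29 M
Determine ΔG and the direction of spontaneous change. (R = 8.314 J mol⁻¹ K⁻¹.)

Q = [M]·[G]³ / [E]² = (0.0057)·(0.29)³ / (0.018)² = 0.429
ΔG = RT ln(Q/Keq) = (8.314 J mol⁻¹ K⁻¹)(298 K) × ln(0.429/1.4)
   = (2.478 kJ/mol)(-1.183) = -2.93 kJ/mol
ΔG < 0, so the forward reaction is spontaneous (proceeds forward).

ΔG = -2.93 kJ/mol; the forward reaction is spontaneous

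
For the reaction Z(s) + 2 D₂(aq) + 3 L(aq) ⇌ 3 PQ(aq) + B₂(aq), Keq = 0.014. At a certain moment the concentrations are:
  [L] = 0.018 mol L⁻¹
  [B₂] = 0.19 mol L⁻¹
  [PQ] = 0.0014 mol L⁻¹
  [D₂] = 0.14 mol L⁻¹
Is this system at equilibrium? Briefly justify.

no; Q < K, reaction proceeds forward

(Z is a pure solid — omitted from Q.)
Q = [PQ]³·[B₂] / ([D₂]²·[L]³) = (0.0014)³·(0.19) / ((0.14)²·(0.018)³) = 0.0046
Q = 0.0046 < Keq = 0.014: net forward reaction.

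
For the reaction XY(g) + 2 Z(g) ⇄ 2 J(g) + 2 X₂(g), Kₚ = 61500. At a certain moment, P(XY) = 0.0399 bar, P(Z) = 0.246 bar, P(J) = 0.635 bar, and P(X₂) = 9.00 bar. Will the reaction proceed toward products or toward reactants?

toward products

Qₚ = P(J)²·P(X₂)² / (P(XY)·P(Z)²) = (0.635)²·(9.00)² / ((0.0399)·(0.246)²) = 13500
Qₚ = 13500 < Kₚ = 61500, so the forward reaction proceeds.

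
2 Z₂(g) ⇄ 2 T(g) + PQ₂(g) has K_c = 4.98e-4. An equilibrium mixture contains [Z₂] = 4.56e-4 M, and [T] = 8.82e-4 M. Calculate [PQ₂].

[PQ₂] = 1.33e-4 M

At equilibrium, K_c = [T]²·[PQ₂] / [Z₂]² = 4.98e-4.
(8.82e-4)²·([PQ₂]) / (4.56e-4)² = 4.98e-4
[PQ₂] = 1.33e-4 M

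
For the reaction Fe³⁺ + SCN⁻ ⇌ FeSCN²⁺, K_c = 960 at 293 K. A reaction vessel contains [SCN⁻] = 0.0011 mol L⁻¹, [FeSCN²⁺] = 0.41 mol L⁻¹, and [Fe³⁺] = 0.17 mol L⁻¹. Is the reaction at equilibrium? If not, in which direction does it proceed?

Q_c = [FeSCN²⁺] / ([Fe³⁺]·[SCN⁻]) = (0.41) / ((0.17)·(0.0011)) = 2200
Q_c = 2200 > K_c = 960, so the reverse reaction proceeds.

reverse (toward reactants)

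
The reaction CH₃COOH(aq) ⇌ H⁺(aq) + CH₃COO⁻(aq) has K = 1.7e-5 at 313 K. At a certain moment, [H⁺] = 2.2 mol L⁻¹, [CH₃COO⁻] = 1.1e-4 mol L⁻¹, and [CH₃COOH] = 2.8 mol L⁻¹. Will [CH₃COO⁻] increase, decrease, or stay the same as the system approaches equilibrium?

Q = [H⁺]·[CH₃COO⁻] / [CH₃COOH] = (2.2)·(1.1e-4) / (2.8) = 8.6e-5
Q = 8.6e-5 > K = 1.7e-5: net reverse reaction.
CH₃COO⁻ is a product, so it decreases.

decrease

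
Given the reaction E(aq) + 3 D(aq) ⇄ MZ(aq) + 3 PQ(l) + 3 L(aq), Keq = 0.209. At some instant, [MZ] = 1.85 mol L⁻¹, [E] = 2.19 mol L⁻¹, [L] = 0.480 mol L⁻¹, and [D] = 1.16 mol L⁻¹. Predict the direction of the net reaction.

in the forward direction

(PQ is a pure liquid — omitted from Q.)
Q = [MZ]·[L]³ / ([E]·[D]³) = (1.85)·(0.480)³ / ((2.19)·(1.16)³) = 0.0599
Q = 0.0599 < Keq = 0.209, so the forward reaction proceeds.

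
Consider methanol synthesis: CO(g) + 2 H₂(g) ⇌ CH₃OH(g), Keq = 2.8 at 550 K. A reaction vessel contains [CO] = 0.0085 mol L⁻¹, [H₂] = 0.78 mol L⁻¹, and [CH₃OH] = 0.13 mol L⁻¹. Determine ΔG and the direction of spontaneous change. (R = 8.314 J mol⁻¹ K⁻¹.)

ΔG = 10.0 kJ/mol; the forward reaction is non-spontaneous

Q = [CH₃OH] / ([CO]·[H₂]²) = (0.13) / ((0.0085)·(0.78)²) = 25.1
ΔG = RT ln(Q/Keq) = (8.314 J mol⁻¹ K⁻¹)(550 K) × ln(25.1/2.8)
   = (4.573 kJ/mol)(2.193) = 10.0 kJ/mol
ΔG > 0, so the forward reaction is non-spontaneous (proceeds in reverse).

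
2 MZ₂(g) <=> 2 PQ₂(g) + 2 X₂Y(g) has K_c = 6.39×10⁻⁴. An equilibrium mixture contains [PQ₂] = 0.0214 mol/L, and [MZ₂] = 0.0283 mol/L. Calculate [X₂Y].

[X₂Y] = 0.0334 mol/L

At equilibrium, K_c = [PQ₂]²·[X₂Y]² / [MZ₂]² = 6.39×10⁻⁴.
(0.0214)²·([X₂Y])² / (0.0283)² = 6.39×10⁻⁴
[X₂Y]² = 0.00112 ⇒ [X₂Y] = 0.0334 mol/L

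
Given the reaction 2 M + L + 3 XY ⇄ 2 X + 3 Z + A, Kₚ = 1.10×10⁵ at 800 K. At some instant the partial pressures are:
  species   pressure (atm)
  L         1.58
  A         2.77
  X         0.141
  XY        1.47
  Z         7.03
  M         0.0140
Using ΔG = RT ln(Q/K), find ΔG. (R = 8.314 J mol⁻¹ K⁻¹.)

Qₚ = P(X)²·P(Z)³·P(A) / (P(M)²·P(L)·P(XY)³) = (0.141)²·(7.03)³·(2.77) / ((0.0140)²·(1.58)·(1.47)³) = 19400
ΔG = RT ln(Qₚ/Kₚ) = (8.314 J mol⁻¹ K⁻¹)(800 K) × ln(19400/1.10×10⁵)
   = (6.651 kJ/mol)(-1.735) = -11.5 kJ/mol
ΔG < 0, so the forward reaction is spontaneous (proceeds forward).

ΔG = -11.5 kJ/mol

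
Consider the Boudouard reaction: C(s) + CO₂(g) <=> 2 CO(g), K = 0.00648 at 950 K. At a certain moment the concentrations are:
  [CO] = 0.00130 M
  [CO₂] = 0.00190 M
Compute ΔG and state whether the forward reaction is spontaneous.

ΔG = -15.7 kJ/mol; the forward reaction is spontaneous

(C is a pure solid — omitted from Q.)
Q = [CO]² / [CO₂] = (0.00130)² / (0.00190) = 8.89×10⁻⁴
ΔG = RT ln(Q/K) = (8.314 J mol⁻¹ K⁻¹)(950 K) × ln(8.89×10⁻⁴/0.00648)
   = (7.898 kJ/mol)(-1.986) = -15.7 kJ/mol
ΔG < 0, so the forward reaction is spontaneous (proceeds forward).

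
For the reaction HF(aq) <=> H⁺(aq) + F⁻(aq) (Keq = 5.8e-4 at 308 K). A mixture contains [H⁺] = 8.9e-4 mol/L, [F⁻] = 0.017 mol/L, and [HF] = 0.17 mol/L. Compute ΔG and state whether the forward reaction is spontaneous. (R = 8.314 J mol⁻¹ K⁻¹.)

Q = [H⁺]·[F⁻] / [HF] = (8.9e-4)·(0.017) / (0.17) = 8.90e-5
ΔG = RT ln(Q/Keq) = (8.314 J mol⁻¹ K⁻¹)(308 K) × ln(8.90e-5/5.8e-4)
   = (2.561 kJ/mol)(-1.874) = -4.80 kJ/mol
ΔG < 0, so the forward reaction is spontaneous (proceeds forward).

ΔG = -4.80 kJ/mol; the forward reaction is spontaneous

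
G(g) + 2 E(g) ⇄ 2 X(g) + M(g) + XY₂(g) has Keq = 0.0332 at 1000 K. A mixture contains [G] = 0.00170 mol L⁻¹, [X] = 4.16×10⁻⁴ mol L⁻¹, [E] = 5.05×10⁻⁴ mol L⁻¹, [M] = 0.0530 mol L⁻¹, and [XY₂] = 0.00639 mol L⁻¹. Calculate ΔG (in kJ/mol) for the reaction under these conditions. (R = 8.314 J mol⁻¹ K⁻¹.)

ΔG = 11.7 kJ/mol

Q = [X]²·[M]·[XY₂] / ([G]·[E]²) = (4.16×10⁻⁴)²·(0.0530)·(0.00639) / ((0.00170)·(5.05×10⁻⁴)²) = 0.135
ΔG = RT ln(Q/Keq) = (8.314 J mol⁻¹ K⁻¹)(1000 K) × ln(0.135/0.0332)
   = (8.314 kJ/mol)(1.403) = 11.7 kJ/mol
ΔG > 0, so the forward reaction is non-spontaneous (proceeds in reverse).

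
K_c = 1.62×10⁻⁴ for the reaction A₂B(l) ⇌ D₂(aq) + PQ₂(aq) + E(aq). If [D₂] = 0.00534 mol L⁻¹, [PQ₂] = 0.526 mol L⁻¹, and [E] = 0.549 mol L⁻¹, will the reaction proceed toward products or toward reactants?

(A₂B is a pure liquid — omitted from Q_c.)
Q_c = [D₂]·[PQ₂]·[E] = (0.00534)·(0.526)·(0.549) = 0.00154
Q_c = 0.00154 > K_c = 1.62×10⁻⁴, so the reverse reaction proceeds.

in the reverse direction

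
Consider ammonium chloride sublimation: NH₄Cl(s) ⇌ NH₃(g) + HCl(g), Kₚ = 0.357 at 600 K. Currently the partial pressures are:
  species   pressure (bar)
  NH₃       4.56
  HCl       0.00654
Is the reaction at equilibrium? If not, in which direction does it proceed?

forward (toward products)

(NH₄Cl is a pure solid — omitted from Qₚ.)
Qₚ = P(NH₃)·P(HCl) = (4.56)·(0.00654) = 0.0298
Qₚ = 0.0298 < Kₚ = 0.357, so the forward reaction proceeds.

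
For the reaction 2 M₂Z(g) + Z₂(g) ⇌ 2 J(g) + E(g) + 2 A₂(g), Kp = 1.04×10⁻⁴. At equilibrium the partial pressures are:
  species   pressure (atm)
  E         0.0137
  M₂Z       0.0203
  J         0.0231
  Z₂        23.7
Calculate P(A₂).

P(A₂) = 0.373 atm

At equilibrium, Kp = P(J)²·P(E)·P(A₂)² / (P(M₂Z)²·P(Z₂)) = 1.04×10⁻⁴.
(0.0231)²·(0.0137)·(P(A₂))² / ((0.0203)²·(23.7)) = 1.04×10⁻⁴
P(A₂)² = 0.139 ⇒ P(A₂) = 0.373 atm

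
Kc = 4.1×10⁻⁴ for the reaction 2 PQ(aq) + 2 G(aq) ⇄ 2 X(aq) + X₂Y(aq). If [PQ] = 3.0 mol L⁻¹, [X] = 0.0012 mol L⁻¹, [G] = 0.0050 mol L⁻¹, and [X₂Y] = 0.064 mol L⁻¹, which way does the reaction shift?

Qc = [X]²·[X₂Y] / ([PQ]²·[G]²) = (0.0012)²·(0.064) / ((3.0)²·(0.0050)²) = 4.1×10⁻⁴
Qc = 4.1×10⁻⁴ = Kc, so the system is already at equilibrium.

neither direction; the system is at equilibrium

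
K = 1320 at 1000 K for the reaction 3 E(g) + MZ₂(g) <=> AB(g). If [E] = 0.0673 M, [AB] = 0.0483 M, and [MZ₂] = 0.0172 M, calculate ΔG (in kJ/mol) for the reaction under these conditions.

ΔG = 16.2 kJ/mol

Q = [AB] / ([E]³·[MZ₂]) = (0.0483) / ((0.0673)³·(0.0172)) = 9210
ΔG = RT ln(Q/K) = (8.314 J mol⁻¹ K⁻¹)(1000 K) × ln(9210/1320)
   = (8.314 kJ/mol)(1.943) = 16.2 kJ/mol
ΔG > 0, so the forward reaction is non-spontaneous (proceeds in reverse).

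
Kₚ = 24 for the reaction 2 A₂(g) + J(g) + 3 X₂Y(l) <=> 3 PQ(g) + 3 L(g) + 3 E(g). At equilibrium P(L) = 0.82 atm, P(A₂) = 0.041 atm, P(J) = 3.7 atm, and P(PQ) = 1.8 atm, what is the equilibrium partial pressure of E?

(X₂Y is a pure liquid — omitted from Kₚ.)
At equilibrium, Kₚ = P(PQ)³·P(L)³·P(E)³ / (P(A₂)²·P(J)) = 24.
(1.8)³·(0.82)³·(P(E))³ / ((0.041)²·(3.7)) = 24
P(E)³ = 0.0464 ⇒ P(E) = 0.36 atm

P(E) = 0.36 atm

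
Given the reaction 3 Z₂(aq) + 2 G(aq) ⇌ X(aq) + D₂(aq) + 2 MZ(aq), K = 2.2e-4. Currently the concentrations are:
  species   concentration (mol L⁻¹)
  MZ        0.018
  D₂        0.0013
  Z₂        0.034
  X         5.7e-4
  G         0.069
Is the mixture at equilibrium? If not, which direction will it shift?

no; Q > K, reaction proceeds in reverse

Q = [X]·[D₂]·[MZ]² / ([Z₂]³·[G]²) = (5.7e-4)·(0.0013)·(0.018)² / ((0.034)³·(0.069)²) = 0.0013
Q = 0.0013 > K = 2.2e-4: net reverse reaction.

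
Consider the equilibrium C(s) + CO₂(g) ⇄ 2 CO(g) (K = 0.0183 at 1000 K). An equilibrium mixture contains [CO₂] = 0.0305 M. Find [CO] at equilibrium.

(C is a pure solid — omitted from K.)
At equilibrium, K = [CO]² / [CO₂] = 0.0183.
([CO])² / (0.0305) = 0.0183
[CO]² = 5.58×10⁻⁴ ⇒ [CO] = 0.0236 M

[CO] = 0.0236 M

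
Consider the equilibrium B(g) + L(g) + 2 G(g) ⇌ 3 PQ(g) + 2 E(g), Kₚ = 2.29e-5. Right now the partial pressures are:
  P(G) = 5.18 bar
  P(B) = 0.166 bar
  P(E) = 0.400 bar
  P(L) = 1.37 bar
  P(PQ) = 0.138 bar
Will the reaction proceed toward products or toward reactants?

Qₚ = P(PQ)³·P(E)² / (P(B)·P(L)·P(G)²) = (0.138)³·(0.400)² / ((0.166)·(1.37)·(5.18)²) = 6.89e-5
Qₚ = 6.89e-5 > Kₚ = 2.29e-5, so the reverse reaction proceeds.

reverse (toward reactants)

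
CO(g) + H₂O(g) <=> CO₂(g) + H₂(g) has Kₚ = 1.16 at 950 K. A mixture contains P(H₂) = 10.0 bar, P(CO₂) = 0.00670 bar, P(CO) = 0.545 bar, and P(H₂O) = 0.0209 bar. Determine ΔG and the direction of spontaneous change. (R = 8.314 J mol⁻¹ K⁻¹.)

Qₚ = P(CO₂)·P(H₂) / (P(CO)·P(H₂O)) = (0.00670)·(10.0) / ((0.545)·(0.0209)) = 5.88
ΔG = RT ln(Qₚ/Kₚ) = (8.314 J mol⁻¹ K⁻¹)(950 K) × ln(5.88/1.16)
   = (7.898 kJ/mol)(1.623) = 12.8 kJ/mol
ΔG > 0, so the forward reaction is non-spontaneous (proceeds in reverse).

ΔG = 12.8 kJ/mol; the forward reaction is non-spontaneous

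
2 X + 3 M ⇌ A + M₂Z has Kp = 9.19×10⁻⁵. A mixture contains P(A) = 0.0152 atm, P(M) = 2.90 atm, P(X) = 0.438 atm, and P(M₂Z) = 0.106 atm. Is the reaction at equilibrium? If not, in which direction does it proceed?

to the left

Qp = P(A)·P(M₂Z) / (P(X)²·P(M)³) = (0.0152)·(0.106) / ((0.438)²·(2.90)³) = 3.44×10⁻⁴
Qp = 3.44×10⁻⁴ > Kp = 9.19×10⁻⁵, so the reverse reaction proceeds.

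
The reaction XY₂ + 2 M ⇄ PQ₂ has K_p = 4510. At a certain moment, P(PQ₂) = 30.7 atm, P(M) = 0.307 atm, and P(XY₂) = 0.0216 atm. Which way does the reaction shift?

to the left

Q_p = P(PQ₂) / (P(XY₂)·P(M)²) = (30.7) / ((0.0216)·(0.307)²) = 15100
Q_p = 15100 > K_p = 4510, so the reverse reaction proceeds.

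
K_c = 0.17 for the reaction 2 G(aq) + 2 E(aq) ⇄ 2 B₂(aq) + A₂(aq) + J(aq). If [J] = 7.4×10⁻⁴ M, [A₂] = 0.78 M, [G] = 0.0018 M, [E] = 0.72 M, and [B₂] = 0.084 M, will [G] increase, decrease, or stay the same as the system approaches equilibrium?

Q_c = [B₂]²·[A₂]·[J] / ([G]²·[E]²) = (0.084)²·(0.78)·(7.4×10⁻⁴) / ((0.0018)²·(0.72)²) = 2.4
Q_c = 2.4 > K_c = 0.17: net reverse reaction.
G is a reactant, so it increases.

increase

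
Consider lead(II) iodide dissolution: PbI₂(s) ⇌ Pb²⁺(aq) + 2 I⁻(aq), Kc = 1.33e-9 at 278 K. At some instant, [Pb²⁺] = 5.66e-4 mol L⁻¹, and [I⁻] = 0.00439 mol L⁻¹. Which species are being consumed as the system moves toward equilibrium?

(PbI₂ is a pure solid — omitted from Qc.)
Qc = [Pb²⁺]·[I⁻]² = (5.66e-4)·(0.00439)² = 1.09e-8
Qc = 1.09e-8 > Kc = 1.33e-9: net reverse reaction.

Pb²⁺, I⁻ (products)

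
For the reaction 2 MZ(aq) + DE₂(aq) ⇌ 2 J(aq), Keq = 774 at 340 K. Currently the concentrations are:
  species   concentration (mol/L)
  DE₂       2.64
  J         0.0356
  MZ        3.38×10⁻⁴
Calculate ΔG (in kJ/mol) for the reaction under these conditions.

ΔG = 4.78 kJ/mol

Q = [J]² / ([MZ]²·[DE₂]) = (0.0356)² / ((3.38×10⁻⁴)²·(2.64)) = 4200
ΔG = RT ln(Q/Keq) = (8.314 J mol⁻¹ K⁻¹)(340 K) × ln(4200/774)
   = (2.827 kJ/mol)(1.691) = 4.78 kJ/mol
ΔG > 0, so the forward reaction is non-spontaneous (proceeds in reverse).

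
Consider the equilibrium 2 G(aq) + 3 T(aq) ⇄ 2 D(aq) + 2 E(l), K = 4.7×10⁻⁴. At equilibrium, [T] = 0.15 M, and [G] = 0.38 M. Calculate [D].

[D] = 4.8×10⁻⁴ M

(E is a pure liquid — omitted from K.)
At equilibrium, K = [D]² / ([G]²·[T]³) = 4.7×10⁻⁴.
([D])² / ((0.38)²·(0.15)³) = 4.7×10⁻⁴
[D]² = 2.29×10⁻⁷ ⇒ [D] = 4.8×10⁻⁴ M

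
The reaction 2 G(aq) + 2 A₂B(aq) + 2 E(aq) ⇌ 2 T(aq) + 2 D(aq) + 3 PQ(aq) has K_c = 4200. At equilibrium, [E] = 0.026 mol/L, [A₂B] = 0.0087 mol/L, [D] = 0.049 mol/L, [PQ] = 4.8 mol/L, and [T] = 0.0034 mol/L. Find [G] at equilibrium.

[G] = 0.12 mol/L

At equilibrium, K_c = [T]²·[D]²·[PQ]³ / ([G]²·[A₂B]²·[E]²) = 4200.
(0.0034)²·(0.049)²·(4.8)³ / (([G])²·(0.0087)²·(0.026)²) = 4200
[G]² = 0.0143 ⇒ [G] = 0.12 mol/L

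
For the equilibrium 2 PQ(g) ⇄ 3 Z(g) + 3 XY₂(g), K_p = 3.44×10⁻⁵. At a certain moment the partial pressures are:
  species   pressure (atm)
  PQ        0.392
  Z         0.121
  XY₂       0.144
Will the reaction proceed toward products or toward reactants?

Q_p = P(Z)³·P(XY₂)³ / P(PQ)² = (0.121)³·(0.144)³ / (0.392)² = 3.44×10⁻⁵
Q_p = 3.44×10⁻⁵ = K_p, so the system is already at equilibrium.

neither direction; the system is at equilibrium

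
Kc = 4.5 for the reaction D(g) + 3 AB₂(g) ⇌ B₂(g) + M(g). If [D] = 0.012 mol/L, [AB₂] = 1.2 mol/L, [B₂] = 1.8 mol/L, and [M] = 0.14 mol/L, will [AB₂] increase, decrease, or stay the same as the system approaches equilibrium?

increase

Qc = [B₂]·[M] / ([D]·[AB₂]³) = (1.8)·(0.14) / ((0.012)·(1.2)³) = 12
Qc = 12 > Kc = 4.5: net reverse reaction.
AB₂ is a reactant, so it increases.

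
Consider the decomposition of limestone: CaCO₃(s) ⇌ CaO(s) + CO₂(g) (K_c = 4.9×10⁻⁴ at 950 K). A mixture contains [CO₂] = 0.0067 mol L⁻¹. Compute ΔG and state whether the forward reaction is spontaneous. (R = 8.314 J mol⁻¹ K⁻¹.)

ΔG = 20.7 kJ/mol; the forward reaction is non-spontaneous

(CaCO₃, CaO are pure solids — omitted from Q_c.)
Q_c = [CO₂] = 0.00670
ΔG = RT ln(Q_c/K_c) = (8.314 J mol⁻¹ K⁻¹)(950 K) × ln(0.00670/4.9×10⁻⁴)
   = (7.898 kJ/mol)(2.615) = 20.7 kJ/mol
ΔG > 0, so the forward reaction is non-spontaneous (proceeds in reverse).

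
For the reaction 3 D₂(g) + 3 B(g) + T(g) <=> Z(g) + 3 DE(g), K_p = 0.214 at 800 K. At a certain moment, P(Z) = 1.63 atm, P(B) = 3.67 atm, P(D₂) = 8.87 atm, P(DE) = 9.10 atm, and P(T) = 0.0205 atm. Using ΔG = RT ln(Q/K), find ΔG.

Q_p = P(Z)·P(DE)³ / (P(D₂)³·P(B)³·P(T)) = (1.63)·(9.10)³ / ((8.87)³·(3.67)³·(0.0205)) = 1.74
ΔG = RT ln(Q_p/K_p) = (8.314 J mol⁻¹ K⁻¹)(800 K) × ln(1.74/0.214)
   = (6.651 kJ/mol)(2.096) = 13.9 kJ/mol
ΔG > 0, so the forward reaction is non-spontaneous (proceeds in reverse).

ΔG = 13.9 kJ/mol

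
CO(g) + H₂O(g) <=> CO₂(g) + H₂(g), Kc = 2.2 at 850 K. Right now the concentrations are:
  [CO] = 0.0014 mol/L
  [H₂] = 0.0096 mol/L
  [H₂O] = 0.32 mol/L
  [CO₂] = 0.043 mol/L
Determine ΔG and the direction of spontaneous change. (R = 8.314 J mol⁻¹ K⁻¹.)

Qc = [CO₂]·[H₂] / ([CO]·[H₂O]) = (0.043)·(0.0096) / ((0.0014)·(0.32)) = 0.921
ΔG = RT ln(Qc/Kc) = (8.314 J mol⁻¹ K⁻¹)(850 K) × ln(0.921/2.2)
   = (7.067 kJ/mol)(-0.8708) = -6.15 kJ/mol
ΔG < 0, so the forward reaction is spontaneous (proceeds forward).

ΔG = -6.15 kJ/mol; the forward reaction is spontaneous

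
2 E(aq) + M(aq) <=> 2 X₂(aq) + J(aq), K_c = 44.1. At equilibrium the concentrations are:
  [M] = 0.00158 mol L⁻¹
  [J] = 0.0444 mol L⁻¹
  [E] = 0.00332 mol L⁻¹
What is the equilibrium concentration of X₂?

At equilibrium, K_c = [X₂]²·[J] / ([E]²·[M]) = 44.1.
([X₂])²·(0.0444) / ((0.00332)²·(0.00158)) = 44.1
[X₂]² = 1.73×10⁻⁵ ⇒ [X₂] = 0.00416 mol L⁻¹

[X₂] = 0.00416 mol L⁻¹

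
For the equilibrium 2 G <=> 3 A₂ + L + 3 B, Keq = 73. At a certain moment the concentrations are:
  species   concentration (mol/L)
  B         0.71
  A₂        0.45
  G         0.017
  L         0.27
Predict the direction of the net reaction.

Q = [A₂]³·[L]·[B]³ / [G]² = (0.45)³·(0.27)·(0.71)³ / (0.017)² = 30
Q = 30 < Keq = 73, so the forward reaction proceeds.

toward products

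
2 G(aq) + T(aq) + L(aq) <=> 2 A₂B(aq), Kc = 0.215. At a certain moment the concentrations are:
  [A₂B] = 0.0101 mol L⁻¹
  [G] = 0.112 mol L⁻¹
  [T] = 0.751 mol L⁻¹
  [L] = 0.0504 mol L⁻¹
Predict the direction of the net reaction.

neither direction; the system is at equilibrium

Qc = [A₂B]² / ([G]²·[T]·[L]) = (0.0101)² / ((0.112)²·(0.751)·(0.0504)) = 0.215
Qc = 0.215 = Kc, so the system is already at equilibrium.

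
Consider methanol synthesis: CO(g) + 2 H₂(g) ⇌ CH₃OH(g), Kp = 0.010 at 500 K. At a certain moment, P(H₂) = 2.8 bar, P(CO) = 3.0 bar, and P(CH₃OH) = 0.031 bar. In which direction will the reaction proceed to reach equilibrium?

Qp = P(CH₃OH) / (P(CO)·P(H₂)²) = (0.031) / ((3.0)·(2.8)²) = 0.0013
Qp = 0.0013 < Kp = 0.010, so the forward reaction proceeds.

in the forward direction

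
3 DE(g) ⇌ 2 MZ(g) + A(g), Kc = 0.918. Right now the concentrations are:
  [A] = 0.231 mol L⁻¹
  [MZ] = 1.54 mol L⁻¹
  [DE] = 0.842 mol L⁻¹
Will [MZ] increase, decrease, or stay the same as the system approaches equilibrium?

Qc = [MZ]²·[A] / [DE]³ = (1.54)²·(0.231) / (0.842)³ = 0.918
Qc = 0.918 = Kc; the system is at equilibrium.

stay the same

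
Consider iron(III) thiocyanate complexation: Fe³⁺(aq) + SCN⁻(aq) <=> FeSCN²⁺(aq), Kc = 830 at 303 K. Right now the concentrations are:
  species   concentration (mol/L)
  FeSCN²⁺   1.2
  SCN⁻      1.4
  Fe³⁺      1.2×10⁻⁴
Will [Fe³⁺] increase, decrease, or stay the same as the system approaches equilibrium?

Qc = [FeSCN²⁺] / ([Fe³⁺]·[SCN⁻]) = (1.2) / ((1.2×10⁻⁴)·(1.4)) = 7100
Qc = 7100 > Kc = 830: net reverse reaction.
Fe³⁺ is a reactant, so it increases.

increase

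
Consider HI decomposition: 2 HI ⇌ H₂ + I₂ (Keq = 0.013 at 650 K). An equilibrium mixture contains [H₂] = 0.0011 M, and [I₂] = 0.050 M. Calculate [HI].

[HI] = 0.065 M

At equilibrium, Keq = [H₂]·[I₂] / [HI]² = 0.013.
(0.0011)·(0.050) / ([HI])² = 0.013
[HI]² = 0.00423 ⇒ [HI] = 0.065 M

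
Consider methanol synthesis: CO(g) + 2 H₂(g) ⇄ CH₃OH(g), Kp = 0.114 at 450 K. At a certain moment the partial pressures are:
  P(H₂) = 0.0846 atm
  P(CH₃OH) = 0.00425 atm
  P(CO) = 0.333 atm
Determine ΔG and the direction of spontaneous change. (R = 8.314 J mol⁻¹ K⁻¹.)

ΔG = 10.3 kJ/mol; the forward reaction is non-spontaneous

Qp = P(CH₃OH) / (P(CO)·P(H₂)²) = (0.00425) / ((0.333)·(0.0846)²) = 1.78
ΔG = RT ln(Qp/Kp) = (8.314 J mol⁻¹ K⁻¹)(450 K) × ln(1.78/0.114)
   = (3.741 kJ/mol)(2.748) = 10.3 kJ/mol
ΔG > 0, so the forward reaction is non-spontaneous (proceeds in reverse).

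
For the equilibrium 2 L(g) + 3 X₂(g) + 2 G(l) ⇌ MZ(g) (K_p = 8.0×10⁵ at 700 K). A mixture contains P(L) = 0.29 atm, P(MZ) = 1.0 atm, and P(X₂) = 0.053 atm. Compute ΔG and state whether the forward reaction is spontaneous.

ΔG = -13.4 kJ/mol; the forward reaction is spontaneous

(G is a pure liquid — omitted from Q_p.)
Q_p = P(MZ) / (P(L)²·P(X₂)³) = (1.0) / ((0.29)²·(0.053)³) = 79900
ΔG = RT ln(Q_p/K_p) = (8.314 J mol⁻¹ K⁻¹)(700 K) × ln(79900/8.0×10⁵)
   = (5.820 kJ/mol)(-2.304) = -13.4 kJ/mol
ΔG < 0, so the forward reaction is spontaneous (proceeds forward).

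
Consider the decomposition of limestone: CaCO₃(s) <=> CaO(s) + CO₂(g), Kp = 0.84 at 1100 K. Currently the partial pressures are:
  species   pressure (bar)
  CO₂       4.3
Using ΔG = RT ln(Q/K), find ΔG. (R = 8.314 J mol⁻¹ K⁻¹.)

(CaCO₃, CaO are pure solids — omitted from Qp.)
Qp = P(CO₂) = 4.30
ΔG = RT ln(Qp/Kp) = (8.314 J mol⁻¹ K⁻¹)(1100 K) × ln(4.30/0.84)
   = (9.145 kJ/mol)(1.633) = 14.9 kJ/mol
ΔG > 0, so the forward reaction is non-spontaneous (proceeds in reverse).

ΔG = 14.9 kJ/mol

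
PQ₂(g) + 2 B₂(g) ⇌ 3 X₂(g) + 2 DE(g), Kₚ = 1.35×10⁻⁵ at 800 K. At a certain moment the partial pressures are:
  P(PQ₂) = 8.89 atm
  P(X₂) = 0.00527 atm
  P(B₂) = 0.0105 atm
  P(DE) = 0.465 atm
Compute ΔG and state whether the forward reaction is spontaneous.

Qₚ = P(X₂)³·P(DE)² / (P(PQ₂)·P(B₂)²) = (0.00527)³·(0.465)² / ((8.89)·(0.0105)²) = 3.23×10⁻⁵
ΔG = RT ln(Qₚ/Kₚ) = (8.314 J mol⁻¹ K⁻¹)(800 K) × ln(3.23×10⁻⁵/1.35×10⁻⁵)
   = (6.651 kJ/mol)(0.8724) = 5.80 kJ/mol
ΔG > 0, so the forward reaction is non-spontaneous (proceeds in reverse).

ΔG = 5.80 kJ/mol; the forward reaction is non-spontaneous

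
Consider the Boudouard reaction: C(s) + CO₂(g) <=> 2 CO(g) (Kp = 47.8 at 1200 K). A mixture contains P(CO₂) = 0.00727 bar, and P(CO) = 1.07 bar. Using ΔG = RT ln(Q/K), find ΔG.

ΔG = 11.9 kJ/mol

(C is a pure solid — omitted from Qp.)
Qp = P(CO)² / P(CO₂) = (1.07)² / (0.00727) = 157
ΔG = RT ln(Qp/Kp) = (8.314 J mol⁻¹ K⁻¹)(1200 K) × ln(157/47.8)
   = (9.977 kJ/mol)(1.189) = 11.9 kJ/mol
ΔG > 0, so the forward reaction is non-spontaneous (proceeds in reverse).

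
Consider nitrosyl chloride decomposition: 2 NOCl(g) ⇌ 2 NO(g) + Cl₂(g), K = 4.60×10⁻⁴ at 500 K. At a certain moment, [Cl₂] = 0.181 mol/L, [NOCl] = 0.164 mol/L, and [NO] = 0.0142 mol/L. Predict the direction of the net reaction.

Q = [NO]²·[Cl₂] / [NOCl]² = (0.0142)²·(0.181) / (0.164)² = 0.00136
Q = 0.00136 > K = 4.60×10⁻⁴, so the reverse reaction proceeds.

toward reactants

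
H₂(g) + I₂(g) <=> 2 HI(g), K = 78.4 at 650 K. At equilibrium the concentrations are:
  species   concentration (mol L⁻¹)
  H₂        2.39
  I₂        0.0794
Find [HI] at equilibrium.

[HI] = 3.86 mol L⁻¹

At equilibrium, K = [HI]² / ([H₂]·[I₂]) = 78.4.
([HI])² / ((2.39)·(0.0794)) = 78.4
[HI]² = 14.9 ⇒ [HI] = 3.86 mol L⁻¹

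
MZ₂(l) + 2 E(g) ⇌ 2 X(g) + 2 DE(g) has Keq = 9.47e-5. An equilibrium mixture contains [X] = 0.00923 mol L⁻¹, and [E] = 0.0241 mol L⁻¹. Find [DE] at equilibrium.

(MZ₂ is a pure liquid — omitted from Keq.)
At equilibrium, Keq = [X]²·[DE]² / [E]² = 9.47e-5.
(0.00923)²·([DE])² / (0.0241)² = 9.47e-5
[DE]² = 6.46e-4 ⇒ [DE] = 0.0254 mol L⁻¹

[DE] = 0.0254 mol L⁻¹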